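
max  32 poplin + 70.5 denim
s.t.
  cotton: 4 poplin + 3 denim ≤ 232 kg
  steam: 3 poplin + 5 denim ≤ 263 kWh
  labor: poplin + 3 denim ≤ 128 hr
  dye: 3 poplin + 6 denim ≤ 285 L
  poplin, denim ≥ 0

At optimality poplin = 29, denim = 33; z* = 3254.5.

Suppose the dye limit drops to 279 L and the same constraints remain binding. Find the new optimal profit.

3203.5

At the optimum: cotton uses 215 of 232 (slack = 17); steam uses 252 of 263 (slack = 11); labor uses 128 of 128 (binding); dye uses 285 of 285 (binding).
Since cotton, steam are not tight, their duals are 0.
Dual feasibility on the basic columns requires 1·y_labor + 3·y_dye = 32, 3·y_labor + 6·y_dye = 70.5.
This yields shadow prices y_labor = 6.5, y_dye = 8.5.
Δz = y_dye·Δb = 8.5 × (-6) = -51, so new z* = 3254.5 − 51 = 3203.5.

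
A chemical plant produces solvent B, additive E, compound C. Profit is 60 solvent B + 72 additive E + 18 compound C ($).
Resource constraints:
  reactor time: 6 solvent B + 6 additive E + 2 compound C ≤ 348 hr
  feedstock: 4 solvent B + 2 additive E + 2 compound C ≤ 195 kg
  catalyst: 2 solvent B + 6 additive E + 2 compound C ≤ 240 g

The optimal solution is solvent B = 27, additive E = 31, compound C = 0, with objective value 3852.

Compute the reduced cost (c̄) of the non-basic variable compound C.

-6

Check each constraint at x*: reactor time 348/348 (tight); feedstock 170/195 (slack 25); catalyst 240/240 (tight).
Slack constraints have shadow price 0 (complementary slackness).
The binding rows give the dual system: 6·y_reactor time + 2·y_catalyst = 60 and 6·y_reactor time + 6·y_catalyst = 72.
Solving: y_reactor time = 9, y_catalyst = 3.
Reduced cost of compound C: c₃ − yᵀa₃ = 18 − (9·2 + 3·2) = 18 − 24 = -6.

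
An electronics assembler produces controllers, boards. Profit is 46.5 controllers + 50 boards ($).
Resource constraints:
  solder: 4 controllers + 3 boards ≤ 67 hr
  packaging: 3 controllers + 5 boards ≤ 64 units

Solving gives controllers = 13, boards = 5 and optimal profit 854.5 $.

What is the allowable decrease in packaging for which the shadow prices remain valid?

13.75

Binding constraints: solder, packaging. The basis is B = [[4,3],[3,5]] with det 11.
Per unit decrease in packaging, x* moves by d = (0.2727, -0.3636).
The basis stays optimal until boards reaches 0; allowable decrease = 13.75 units.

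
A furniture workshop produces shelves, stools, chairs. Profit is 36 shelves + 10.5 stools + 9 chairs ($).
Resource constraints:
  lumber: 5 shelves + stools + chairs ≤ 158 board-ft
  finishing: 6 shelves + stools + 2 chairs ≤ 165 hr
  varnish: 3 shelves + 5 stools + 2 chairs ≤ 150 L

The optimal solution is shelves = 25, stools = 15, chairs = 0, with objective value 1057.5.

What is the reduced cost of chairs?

Check each constraint at x*: lumber 140/158 (slack 18); finishing 165/165 (tight); varnish 150/150 (tight).
By complementary slackness, y = 0 for the non-binding constraint.
From A_Bᵀ y = c: 6·y_finishing + 3·y_varnish = 36; 1·y_finishing + 5·y_varnish = 10.5.
→ y_finishing = 5.5 and y_varnish = 1.
Reduced cost of chairs: c₃ − yᵀa₃ = 9 − (5.5·2 + 1·2) = 9 − 13 = -4.

-4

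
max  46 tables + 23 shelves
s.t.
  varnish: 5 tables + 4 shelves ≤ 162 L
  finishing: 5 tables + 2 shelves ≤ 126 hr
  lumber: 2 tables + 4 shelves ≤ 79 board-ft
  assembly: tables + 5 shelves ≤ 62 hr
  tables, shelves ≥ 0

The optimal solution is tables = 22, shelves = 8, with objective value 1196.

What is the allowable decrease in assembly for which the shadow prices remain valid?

36.8

Binding constraints: finishing, assembly. The basis is B = [[5,2],[1,5]] with det 23.
Per unit decrease in assembly, x* moves by d = (0.087, -0.2174).
The basis stays optimal until shelves reaches 0; allowable decrease = 36.8 hr.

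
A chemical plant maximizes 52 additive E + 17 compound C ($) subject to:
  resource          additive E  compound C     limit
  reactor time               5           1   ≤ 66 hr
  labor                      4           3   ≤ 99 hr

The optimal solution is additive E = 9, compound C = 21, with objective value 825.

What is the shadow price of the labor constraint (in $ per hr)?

3

Check each constraint at x*: reactor time 66/66 (tight); labor 99/99 (tight).
The binding rows give the dual system: 5·y_reactor time + 4·y_labor = 52 and 1·y_reactor time + 3·y_labor = 17.
→ y_reactor time = 8 and y_labor = 3.
Shadow price of labor = 3.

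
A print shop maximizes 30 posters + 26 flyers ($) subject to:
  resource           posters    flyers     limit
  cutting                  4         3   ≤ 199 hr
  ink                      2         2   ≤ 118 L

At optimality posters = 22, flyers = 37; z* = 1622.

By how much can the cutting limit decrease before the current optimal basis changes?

Binding constraints: cutting, ink. The basis is B = [[4,3],[2,2]] with det 2.
Per unit decrease in cutting, x* moves by d = (-1, 1).
The basis stays optimal until posters reaches 0; allowable decrease = 22 hr.

22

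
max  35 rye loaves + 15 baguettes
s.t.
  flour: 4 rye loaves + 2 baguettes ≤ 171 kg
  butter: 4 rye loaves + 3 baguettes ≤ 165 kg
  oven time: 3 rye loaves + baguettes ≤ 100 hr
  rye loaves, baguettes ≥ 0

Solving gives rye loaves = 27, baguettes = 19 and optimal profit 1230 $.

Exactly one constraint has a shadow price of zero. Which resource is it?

flour

flour: 146/171 (slack 25)
butter: 165/165 (binding)
oven time: 100/100 (binding)
By complementary slackness, a constraint with positive slack has shadow price 0 → flour.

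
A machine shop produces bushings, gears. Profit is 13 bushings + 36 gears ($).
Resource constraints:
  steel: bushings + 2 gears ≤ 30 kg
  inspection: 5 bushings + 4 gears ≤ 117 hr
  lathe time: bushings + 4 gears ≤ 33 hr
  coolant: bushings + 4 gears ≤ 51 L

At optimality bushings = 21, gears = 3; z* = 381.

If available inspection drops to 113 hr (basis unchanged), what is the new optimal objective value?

377

Binding: inspection and lathe time. Non-binding: steel (3 unused), coolant (18 unused).
By complementary slackness, y = 0 for the non-binding constraints.
The binding rows give the dual system: 5·y_inspection + 1·y_lathe time = 13 and 4·y_inspection + 4·y_lathe time = 36.
→ y_inspection = 1 and y_lathe time = 8.
Δz = y_inspection·Δb = 1 × (-4) = -4, so new z* = 381 − 4 = 377.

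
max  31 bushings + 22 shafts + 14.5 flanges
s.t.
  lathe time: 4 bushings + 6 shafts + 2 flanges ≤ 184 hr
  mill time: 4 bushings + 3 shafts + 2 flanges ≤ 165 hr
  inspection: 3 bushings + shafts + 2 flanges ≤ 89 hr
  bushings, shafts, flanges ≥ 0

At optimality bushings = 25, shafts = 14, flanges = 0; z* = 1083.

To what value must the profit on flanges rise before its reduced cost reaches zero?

19

Check each constraint at x*: lathe time 184/184 (tight); mill time 142/165 (slack 23); inspection 89/89 (tight).
Since mill time is not tight, its dual is 0.
From A_Bᵀ y = c: 4·y_lathe time + 3·y_inspection = 31; 6·y_lathe time + 1·y_inspection = 22.
→ y_lathe time = 2.5 and y_inspection = 7.
flanges enters the basis when its profit ≥ yᵀa₃ = 2.5·2 + 7·2 = 19.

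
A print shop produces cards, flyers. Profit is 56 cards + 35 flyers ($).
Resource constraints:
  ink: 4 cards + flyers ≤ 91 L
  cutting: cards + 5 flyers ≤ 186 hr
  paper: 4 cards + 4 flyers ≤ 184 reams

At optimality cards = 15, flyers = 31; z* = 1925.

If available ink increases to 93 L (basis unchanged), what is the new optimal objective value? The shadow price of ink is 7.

Δb = 2, so new z* = 1925 + (7)·(2) = 1925 + 14 = 1939.

1939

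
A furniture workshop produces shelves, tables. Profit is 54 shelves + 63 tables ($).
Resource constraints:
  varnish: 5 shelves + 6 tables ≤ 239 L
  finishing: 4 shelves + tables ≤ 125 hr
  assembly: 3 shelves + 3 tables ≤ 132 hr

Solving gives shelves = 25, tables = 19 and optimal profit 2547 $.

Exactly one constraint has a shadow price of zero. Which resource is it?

finishing

varnish: 239/239 (binding)
finishing: 119/125 (slack 6)
assembly: 132/132 (binding)
By complementary slackness, a constraint with positive slack has shadow price 0 → finishing.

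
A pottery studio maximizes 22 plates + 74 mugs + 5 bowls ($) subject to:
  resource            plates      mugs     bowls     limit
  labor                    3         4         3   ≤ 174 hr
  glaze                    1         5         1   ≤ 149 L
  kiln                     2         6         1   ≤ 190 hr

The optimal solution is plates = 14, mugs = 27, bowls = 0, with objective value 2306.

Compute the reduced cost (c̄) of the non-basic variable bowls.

At the optimum: labor uses 150 of 174 (slack = 24); glaze uses 149 of 149 (binding); kiln uses 190 of 190 (binding).
Since labor is not tight, its dual is 0.
Dual feasibility on the basic columns requires 1·y_glaze + 2·y_kiln = 22, 5·y_glaze + 6·y_kiln = 74.
→ y_glaze = 4 and y_kiln = 9.
Reduced cost of bowls: c₃ − yᵀa₃ = 5 − (4·1 + 9·1) = 5 − 13 = -8.

-8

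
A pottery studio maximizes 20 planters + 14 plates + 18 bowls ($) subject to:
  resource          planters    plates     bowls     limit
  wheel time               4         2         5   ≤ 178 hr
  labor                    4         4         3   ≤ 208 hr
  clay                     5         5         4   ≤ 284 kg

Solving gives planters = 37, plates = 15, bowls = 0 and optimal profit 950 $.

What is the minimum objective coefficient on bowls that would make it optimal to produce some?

21

Binding: wheel time and labor. Non-binding: clay (24 unused).
By complementary slackness, y = 0 for the non-binding constraint.
Dual feasibility on the basic columns requires 4·y_wheel time + 4·y_labor = 20, 2·y_wheel time + 4·y_labor = 14.
Solving: y_wheel time = 3, y_labor = 2.
bowls enters the basis when its profit ≥ yᵀa₃ = 3·5 + 2·3 = 21.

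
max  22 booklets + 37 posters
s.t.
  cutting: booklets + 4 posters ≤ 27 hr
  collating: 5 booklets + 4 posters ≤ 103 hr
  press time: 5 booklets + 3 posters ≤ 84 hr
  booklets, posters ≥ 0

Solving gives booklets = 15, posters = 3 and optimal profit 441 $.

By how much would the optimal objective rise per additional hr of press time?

At the optimum: cutting uses 27 of 27 (binding); collating uses 87 of 103 (slack = 16); press time uses 84 of 84 (binding).
Since collating is not tight, its dual is 0.
The binding rows give the dual system: 1·y_cutting + 5·y_press time = 22 and 4·y_cutting + 3·y_press time = 37.
This yields shadow prices y_cutting = 7, y_press time = 3.
Shadow price of press time = 3.

3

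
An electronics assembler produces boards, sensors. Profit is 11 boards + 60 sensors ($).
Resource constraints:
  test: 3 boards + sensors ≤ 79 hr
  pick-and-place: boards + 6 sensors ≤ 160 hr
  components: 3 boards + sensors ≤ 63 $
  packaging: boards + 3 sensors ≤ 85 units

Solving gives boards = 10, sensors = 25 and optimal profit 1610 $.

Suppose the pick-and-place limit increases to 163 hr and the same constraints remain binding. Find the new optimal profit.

1637

Binding: pick-and-place and packaging. Non-binding: test (24 unused), components (8 unused).
Since test, components are not tight, their duals are 0.
Dual feasibility on the basic columns requires 1·y_pick-and-place + 1·y_packaging = 11, 6·y_pick-and-place + 3·y_packaging = 60.
→ y_pick-and-place = 9 and y_packaging = 2.
Δz = y_pick-and-place·Δb = 9 × (3) = 27, so new z* = 1610 + 27 = 1637.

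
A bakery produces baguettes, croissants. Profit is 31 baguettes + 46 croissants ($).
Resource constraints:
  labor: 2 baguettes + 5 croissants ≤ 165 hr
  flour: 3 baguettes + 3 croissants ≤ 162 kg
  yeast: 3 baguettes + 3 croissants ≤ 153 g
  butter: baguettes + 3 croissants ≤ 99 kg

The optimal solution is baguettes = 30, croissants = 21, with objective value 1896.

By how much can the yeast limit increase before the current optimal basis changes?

Binding constraints: labor, yeast. The basis is B = [[2,5],[3,3]] with det -9.
Per unit increase in yeast, x* moves by d = (0.5556, -0.2222).
The basis stays optimal until flour becomes binding; allowable increase = 9 g.

9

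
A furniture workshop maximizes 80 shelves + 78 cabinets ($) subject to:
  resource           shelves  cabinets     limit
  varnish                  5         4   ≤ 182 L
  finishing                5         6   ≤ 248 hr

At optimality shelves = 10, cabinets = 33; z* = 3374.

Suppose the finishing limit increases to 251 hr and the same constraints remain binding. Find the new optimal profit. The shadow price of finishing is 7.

Δb = 3, so new z* = 3374 + (7)·(3) = 3374 + 21 = 3395.

3395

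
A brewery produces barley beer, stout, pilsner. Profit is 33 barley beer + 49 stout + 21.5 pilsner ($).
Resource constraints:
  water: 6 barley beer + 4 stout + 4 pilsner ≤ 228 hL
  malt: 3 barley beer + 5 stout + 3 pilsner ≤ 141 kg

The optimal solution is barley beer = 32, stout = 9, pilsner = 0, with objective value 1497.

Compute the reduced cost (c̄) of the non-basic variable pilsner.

At the optimum: water uses 228 of 228 (binding); malt uses 141 of 141 (binding).
From A_Bᵀ y = c: 6·y_water + 3·y_malt = 33; 4·y_water + 5·y_malt = 49.
Solving: y_water = 1, y_malt = 9.
Reduced cost of pilsner: c₃ − yᵀa₃ = 21.5 − (1·4 + 9·3) = 21.5 − 31 = -9.5.

-9.5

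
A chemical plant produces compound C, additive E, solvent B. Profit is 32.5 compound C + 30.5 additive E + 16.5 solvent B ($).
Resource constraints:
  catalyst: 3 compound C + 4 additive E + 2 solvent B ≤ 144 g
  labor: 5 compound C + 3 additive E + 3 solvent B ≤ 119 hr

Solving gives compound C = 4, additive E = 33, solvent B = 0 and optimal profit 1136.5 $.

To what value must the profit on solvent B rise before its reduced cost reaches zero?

20.5

At the optimum: catalyst uses 144 of 144 (binding); labor uses 119 of 119 (binding).
The binding rows give the dual system: 3·y_catalyst + 5·y_labor = 32.5 and 4·y_catalyst + 3·y_labor = 30.5.
Solving: y_catalyst = 5, y_labor = 3.5.
solvent B enters the basis when its profit ≥ yᵀa₃ = 5·2 + 3.5·3 = 20.5.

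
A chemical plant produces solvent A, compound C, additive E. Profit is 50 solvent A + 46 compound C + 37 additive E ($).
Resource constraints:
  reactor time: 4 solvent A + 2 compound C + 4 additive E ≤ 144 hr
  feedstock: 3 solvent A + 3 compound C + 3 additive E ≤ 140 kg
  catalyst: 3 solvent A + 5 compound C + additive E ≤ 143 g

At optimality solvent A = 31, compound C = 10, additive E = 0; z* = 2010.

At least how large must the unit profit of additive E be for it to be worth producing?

At the optimum: reactor time uses 144 of 144 (binding); feedstock uses 123 of 140 (slack = 17); catalyst uses 143 of 143 (binding).
Slack constraints have shadow price 0 (complementary slackness).
From A_Bᵀ y = c: 4·y_reactor time + 3·y_catalyst = 50; 2·y_reactor time + 5·y_catalyst = 46.
Solving: y_reactor time = 8, y_catalyst = 6.
additive E enters the basis when its profit ≥ yᵀa₃ = 8·4 + 6·1 = 38.

38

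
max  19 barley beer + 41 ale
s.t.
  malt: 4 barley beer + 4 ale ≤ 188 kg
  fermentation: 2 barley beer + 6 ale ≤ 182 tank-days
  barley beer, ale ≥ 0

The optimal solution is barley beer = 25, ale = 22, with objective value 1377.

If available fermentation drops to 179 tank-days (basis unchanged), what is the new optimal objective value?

Check each constraint at x*: malt 188/188 (tight); fermentation 182/182 (tight).
From A_Bᵀ y = c: 4·y_malt + 2·y_fermentation = 19; 4·y_malt + 6·y_fermentation = 41.
This yields shadow prices y_malt = 2, y_fermentation = 5.5.
Δz = y_fermentation·Δb = 5.5 × (-3) = -16.5, so new z* = 1377 − 16.5 = 1360.5.

1360.5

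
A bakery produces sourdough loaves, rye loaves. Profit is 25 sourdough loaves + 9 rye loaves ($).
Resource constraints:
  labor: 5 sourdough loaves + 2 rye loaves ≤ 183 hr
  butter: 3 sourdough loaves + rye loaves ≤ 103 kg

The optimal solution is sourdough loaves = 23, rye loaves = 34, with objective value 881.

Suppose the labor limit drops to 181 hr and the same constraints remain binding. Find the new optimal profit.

877

Check each constraint at x*: labor 183/183 (tight); butter 103/103 (tight).
From A_Bᵀ y = c: 5·y_labor + 3·y_butter = 25; 2·y_labor + 1·y_butter = 9.
This yields shadow prices y_labor = 2, y_butter = 5.
Δz = y_labor·Δb = 2 × (-2) = -4, so new z* = 881 − 4 = 877.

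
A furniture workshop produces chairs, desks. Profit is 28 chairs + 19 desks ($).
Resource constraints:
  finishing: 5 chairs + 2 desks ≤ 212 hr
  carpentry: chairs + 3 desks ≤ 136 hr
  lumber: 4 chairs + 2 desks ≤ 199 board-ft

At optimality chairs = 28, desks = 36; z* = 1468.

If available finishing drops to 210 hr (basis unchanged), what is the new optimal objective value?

1458

Check each constraint at x*: finishing 212/212 (tight); carpentry 136/136 (tight); lumber 184/199 (slack 15).
Since lumber is not tight, its dual is 0.
From A_Bᵀ y = c: 5·y_finishing + 1·y_carpentry = 28; 2·y_finishing + 3·y_carpentry = 19.
→ y_finishing = 5 and y_carpentry = 3.
Δz = y_finishing·Δb = 5 × (-2) = -10, so new z* = 1468 − 10 = 1458.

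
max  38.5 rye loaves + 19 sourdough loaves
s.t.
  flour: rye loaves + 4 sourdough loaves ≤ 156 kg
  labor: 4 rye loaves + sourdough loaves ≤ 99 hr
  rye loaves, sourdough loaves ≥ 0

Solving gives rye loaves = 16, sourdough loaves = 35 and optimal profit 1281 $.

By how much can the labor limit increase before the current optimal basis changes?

525

Binding constraints: flour, labor. The basis is B = [[1,4],[4,1]] with det -15.
Per unit increase in labor, x* moves by d = (0.2667, -0.0667).
The basis stays optimal until sourdough loaves reaches 0; allowable increase = 525 hr.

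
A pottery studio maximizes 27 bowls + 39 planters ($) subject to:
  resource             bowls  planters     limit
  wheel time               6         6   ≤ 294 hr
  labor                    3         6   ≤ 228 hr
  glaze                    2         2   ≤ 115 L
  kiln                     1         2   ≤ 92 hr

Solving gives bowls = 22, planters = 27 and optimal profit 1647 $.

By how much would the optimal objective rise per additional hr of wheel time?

Check each constraint at x*: wheel time 294/294 (tight); labor 228/228 (tight); glaze 98/115 (slack 17); kiln 76/92 (slack 16).
By complementary slackness, y = 0 for the non-binding constraints.
Dual feasibility on the basic columns requires 6·y_wheel time + 3·y_labor = 27, 6·y_wheel time + 6·y_labor = 39.
This yields shadow prices y_wheel time = 2.5, y_labor = 4.
Shadow price of wheel time = 2.5.

2.5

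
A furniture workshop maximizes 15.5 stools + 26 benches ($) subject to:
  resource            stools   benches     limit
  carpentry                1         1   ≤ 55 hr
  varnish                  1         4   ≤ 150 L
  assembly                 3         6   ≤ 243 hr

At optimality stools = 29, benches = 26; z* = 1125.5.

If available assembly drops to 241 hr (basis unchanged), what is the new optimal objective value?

Check each constraint at x*: carpentry 55/55 (tight); varnish 133/150 (slack 17); assembly 243/243 (tight).
By complementary slackness, y = 0 for the non-binding constraint.
The binding rows give the dual system: 1·y_carpentry + 3·y_assembly = 15.5 and 1·y_carpentry + 6·y_assembly = 26.
→ y_carpentry = 5 and y_assembly = 3.5.
Δz = y_assembly·Δb = 3.5 × (-2) = -7, so new z* = 1125.5 − 7 = 1118.5.

1118.5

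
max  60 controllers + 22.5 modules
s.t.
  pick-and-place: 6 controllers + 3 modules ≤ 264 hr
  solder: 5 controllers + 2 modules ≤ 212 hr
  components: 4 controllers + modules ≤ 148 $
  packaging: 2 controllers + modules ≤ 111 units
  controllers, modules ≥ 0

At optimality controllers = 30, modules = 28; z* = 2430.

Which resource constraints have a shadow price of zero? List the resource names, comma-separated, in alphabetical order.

packaging, solder

pick-and-place: 264/264 (binding)
solder: 206/212 (slack 6)
components: 148/148 (binding)
packaging: 88/111 (slack 23)
By complementary slackness, a constraint with positive slack has shadow price 0 → packaging, solder.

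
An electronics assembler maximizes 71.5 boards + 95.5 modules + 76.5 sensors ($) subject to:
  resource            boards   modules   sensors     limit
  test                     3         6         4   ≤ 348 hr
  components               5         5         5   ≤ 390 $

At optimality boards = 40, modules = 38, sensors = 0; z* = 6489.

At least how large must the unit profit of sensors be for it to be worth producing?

At the optimum: test uses 348 of 348 (binding); components uses 390 of 390 (binding).
The binding rows give the dual system: 3·y_test + 5·y_components = 71.5 and 6·y_test + 5·y_components = 95.5.
This yields shadow prices y_test = 8, y_components = 9.5.
sensors enters the basis when its profit ≥ yᵀa₃ = 8·4 + 9.5·5 = 79.5.

79.5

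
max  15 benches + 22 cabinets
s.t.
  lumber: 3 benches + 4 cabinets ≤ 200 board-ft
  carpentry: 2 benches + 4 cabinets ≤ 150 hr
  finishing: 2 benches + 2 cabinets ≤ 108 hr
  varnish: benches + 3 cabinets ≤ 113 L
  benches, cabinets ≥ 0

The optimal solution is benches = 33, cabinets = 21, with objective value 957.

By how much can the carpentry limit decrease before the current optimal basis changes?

42

Binding constraints: carpentry, finishing. The basis is B = [[2,4],[2,2]] with det -4.
Per unit decrease in carpentry, x* moves by d = (0.5, -0.5).
The basis stays optimal until cabinets reaches 0; allowable decrease = 42 hr.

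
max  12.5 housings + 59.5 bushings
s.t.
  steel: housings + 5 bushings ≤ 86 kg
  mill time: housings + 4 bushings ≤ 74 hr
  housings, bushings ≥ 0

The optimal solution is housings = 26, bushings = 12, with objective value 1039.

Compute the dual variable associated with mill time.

3

Both steel and mill time are binding at x*.
From A_Bᵀ y = c: 1·y_steel + 1·y_mill time = 12.5; 5·y_steel + 4·y_mill time = 59.5.
→ y_steel = 9.5 and y_mill time = 3.
Shadow price of mill time = 3.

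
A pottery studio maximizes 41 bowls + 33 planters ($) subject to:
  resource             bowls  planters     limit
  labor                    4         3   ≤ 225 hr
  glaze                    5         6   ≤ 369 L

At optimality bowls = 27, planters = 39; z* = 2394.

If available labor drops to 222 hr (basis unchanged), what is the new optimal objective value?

2367

Both labor and glaze are binding at x*.
Dual feasibility on the basic columns requires 4·y_labor + 5·y_glaze = 41, 3·y_labor + 6·y_glaze = 33.
This yields shadow prices y_labor = 9, y_glaze = 1.
Δz = y_labor·Δb = 9 × (-3) = -27, so new z* = 2394 − 27 = 2367.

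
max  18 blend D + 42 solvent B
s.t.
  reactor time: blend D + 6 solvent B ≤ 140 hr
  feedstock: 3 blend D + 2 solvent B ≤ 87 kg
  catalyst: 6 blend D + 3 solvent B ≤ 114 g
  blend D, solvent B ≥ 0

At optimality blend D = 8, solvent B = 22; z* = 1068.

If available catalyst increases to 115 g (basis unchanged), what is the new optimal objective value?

Check each constraint at x*: reactor time 140/140 (tight); feedstock 68/87 (slack 19); catalyst 114/114 (tight).
Since feedstock is not tight, its dual is 0.
Dual feasibility on the basic columns requires 1·y_reactor time + 6·y_catalyst = 18, 6·y_reactor time + 3·y_catalyst = 42.
This yields shadow prices y_reactor time = 6, y_catalyst = 2.
Δz = y_catalyst·Δb = 2 × (1) = 2, so new z* = 1068 + 2 = 1070.

1070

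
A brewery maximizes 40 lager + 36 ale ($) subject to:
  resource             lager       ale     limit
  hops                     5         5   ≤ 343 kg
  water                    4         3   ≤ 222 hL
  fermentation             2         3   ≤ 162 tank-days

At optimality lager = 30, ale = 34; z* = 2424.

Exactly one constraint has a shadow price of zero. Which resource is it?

hops

hops: 320/343 (slack 23)
water: 222/222 (binding)
fermentation: 162/162 (binding)
By complementary slackness, a constraint with positive slack has shadow price 0 → hops.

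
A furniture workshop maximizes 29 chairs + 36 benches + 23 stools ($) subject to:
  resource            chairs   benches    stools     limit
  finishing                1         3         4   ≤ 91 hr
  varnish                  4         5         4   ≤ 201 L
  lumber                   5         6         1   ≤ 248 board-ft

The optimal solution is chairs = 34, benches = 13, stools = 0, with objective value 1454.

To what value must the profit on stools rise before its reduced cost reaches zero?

25

At the optimum: finishing uses 73 of 91 (slack = 18); varnish uses 201 of 201 (binding); lumber uses 248 of 248 (binding).
Since finishing is not tight, its dual is 0.
From A_Bᵀ y = c: 4·y_varnish + 5·y_lumber = 29; 5·y_varnish + 6·y_lumber = 36.
→ y_varnish = 6 and y_lumber = 1.
stools enters the basis when its profit ≥ yᵀa₃ = 6·4 + 1·1 = 25.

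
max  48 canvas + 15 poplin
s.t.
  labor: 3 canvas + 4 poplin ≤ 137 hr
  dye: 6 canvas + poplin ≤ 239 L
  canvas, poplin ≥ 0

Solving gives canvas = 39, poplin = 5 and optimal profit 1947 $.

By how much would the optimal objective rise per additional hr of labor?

2

At the optimum: labor uses 137 of 137 (binding); dye uses 239 of 239 (binding).
Dual feasibility on the basic columns requires 3·y_labor + 6·y_dye = 48, 4·y_labor + 1·y_dye = 15.
Solving: y_labor = 2, y_dye = 7.
Shadow price of labor = 2.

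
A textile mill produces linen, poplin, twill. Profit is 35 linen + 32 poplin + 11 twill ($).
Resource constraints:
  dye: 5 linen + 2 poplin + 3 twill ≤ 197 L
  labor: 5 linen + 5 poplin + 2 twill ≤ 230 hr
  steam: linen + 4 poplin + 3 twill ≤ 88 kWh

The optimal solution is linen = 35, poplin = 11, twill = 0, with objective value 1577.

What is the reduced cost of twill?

-4

Binding: dye and labor. Non-binding: steam (9 unused).
Since steam is not tight, its dual is 0.
The binding rows give the dual system: 5·y_dye + 5·y_labor = 35 and 2·y_dye + 5·y_labor = 32.
Solving: y_dye = 1, y_labor = 6.
Reduced cost of twill: c₃ − yᵀa₃ = 11 − (1·3 + 6·2) = 11 − 15 = -4.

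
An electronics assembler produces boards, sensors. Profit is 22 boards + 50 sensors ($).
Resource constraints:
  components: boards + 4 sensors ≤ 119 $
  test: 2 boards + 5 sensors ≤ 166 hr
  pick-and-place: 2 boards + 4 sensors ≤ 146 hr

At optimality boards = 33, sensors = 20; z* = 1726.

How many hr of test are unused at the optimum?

test used = 2·33 + 5·20 = 166; slack = 166 − 166 = 0.

0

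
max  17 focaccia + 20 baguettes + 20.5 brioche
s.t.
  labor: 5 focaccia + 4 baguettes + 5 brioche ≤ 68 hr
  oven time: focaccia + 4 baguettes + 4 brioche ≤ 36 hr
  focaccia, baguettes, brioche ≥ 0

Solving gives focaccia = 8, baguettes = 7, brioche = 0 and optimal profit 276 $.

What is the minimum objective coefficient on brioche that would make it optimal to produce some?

23

Check each constraint at x*: labor 68/68 (tight); oven time 36/36 (tight).
Dual feasibility on the basic columns requires 5·y_labor + 1·y_oven time = 17, 4·y_labor + 4·y_oven time = 20.
This yields shadow prices y_labor = 3, y_oven time = 2.
brioche enters the basis when its profit ≥ yᵀa₃ = 3·5 + 2·4 = 23.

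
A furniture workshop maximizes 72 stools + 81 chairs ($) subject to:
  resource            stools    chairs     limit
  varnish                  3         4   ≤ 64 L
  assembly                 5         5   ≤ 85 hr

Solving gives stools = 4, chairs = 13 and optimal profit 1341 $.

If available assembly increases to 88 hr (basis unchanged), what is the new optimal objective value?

At the optimum: varnish uses 64 of 64 (binding); assembly uses 85 of 85 (binding).
The binding rows give the dual system: 3·y_varnish + 5·y_assembly = 72 and 4·y_varnish + 5·y_assembly = 81.
→ y_varnish = 9 and y_assembly = 9.
Δz = y_assembly·Δb = 9 × (3) = 27, so new z* = 1341 + 27 = 1368.

1368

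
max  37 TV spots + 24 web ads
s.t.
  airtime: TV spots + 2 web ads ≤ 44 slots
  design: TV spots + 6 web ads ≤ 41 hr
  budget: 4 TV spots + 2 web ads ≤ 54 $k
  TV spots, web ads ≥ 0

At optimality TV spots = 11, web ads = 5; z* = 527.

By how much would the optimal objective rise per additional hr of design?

Binding: design and budget. Non-binding: airtime (23 unused).
Since airtime is not tight, its dual is 0.
The binding rows give the dual system: 1·y_design + 4·y_budget = 37 and 6·y_design + 2·y_budget = 24.
This yields shadow prices y_design = 1, y_budget = 9.
Shadow price of design = 1.

1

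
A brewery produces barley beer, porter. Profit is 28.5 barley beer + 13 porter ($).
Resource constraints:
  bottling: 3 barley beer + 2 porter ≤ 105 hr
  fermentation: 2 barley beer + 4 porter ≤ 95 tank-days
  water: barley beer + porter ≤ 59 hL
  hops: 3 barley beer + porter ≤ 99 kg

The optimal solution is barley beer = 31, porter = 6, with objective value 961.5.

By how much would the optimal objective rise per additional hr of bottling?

Binding: bottling and hops. Non-binding: fermentation (9 unused), water (22 unused).
Slack constraints have shadow price 0 (complementary slackness).
Dual feasibility on the basic columns requires 3·y_bottling + 3·y_hops = 28.5, 2·y_bottling + 1·y_hops = 13.
This yields shadow prices y_bottling = 3.5, y_hops = 6.
Shadow price of bottling = 3.5.

3.5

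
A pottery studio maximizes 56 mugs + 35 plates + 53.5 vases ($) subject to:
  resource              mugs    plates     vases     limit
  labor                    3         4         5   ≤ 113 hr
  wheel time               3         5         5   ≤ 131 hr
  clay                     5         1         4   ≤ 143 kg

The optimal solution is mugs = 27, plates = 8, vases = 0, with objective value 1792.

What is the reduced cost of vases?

-9.5

At the optimum: labor uses 113 of 113 (binding); wheel time uses 121 of 131 (slack = 10); clay uses 143 of 143 (binding).
Since wheel time is not tight, its dual is 0.
From A_Bᵀ y = c: 3·y_labor + 5·y_clay = 56; 4·y_labor + 1·y_clay = 35.
This yields shadow prices y_labor = 7, y_clay = 7.
Reduced cost of vases: c₃ − yᵀa₃ = 53.5 − (7·5 + 7·4) = 53.5 − 63 = -9.5.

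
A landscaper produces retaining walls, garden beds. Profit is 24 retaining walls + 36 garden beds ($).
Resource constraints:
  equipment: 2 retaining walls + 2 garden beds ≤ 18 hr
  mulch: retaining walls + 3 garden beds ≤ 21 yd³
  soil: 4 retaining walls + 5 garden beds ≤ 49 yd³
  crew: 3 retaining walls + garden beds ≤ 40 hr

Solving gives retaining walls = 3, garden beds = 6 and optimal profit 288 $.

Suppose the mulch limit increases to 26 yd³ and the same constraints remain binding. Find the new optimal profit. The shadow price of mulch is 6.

Δb = 5, so new z* = 288 + (6)·(5) = 288 + 30 = 318.

318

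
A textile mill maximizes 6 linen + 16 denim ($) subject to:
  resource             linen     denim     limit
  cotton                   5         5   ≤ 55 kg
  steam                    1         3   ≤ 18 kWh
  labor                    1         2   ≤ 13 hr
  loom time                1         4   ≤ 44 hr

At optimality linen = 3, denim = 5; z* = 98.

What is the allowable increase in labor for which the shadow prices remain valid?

Binding constraints: steam, labor. The basis is B = [[1,3],[1,2]] with det -1.
Per unit increase in labor, x* moves by d = (3, -1).
The basis stays optimal until cotton becomes binding; allowable increase = 1.5 hr.

1.5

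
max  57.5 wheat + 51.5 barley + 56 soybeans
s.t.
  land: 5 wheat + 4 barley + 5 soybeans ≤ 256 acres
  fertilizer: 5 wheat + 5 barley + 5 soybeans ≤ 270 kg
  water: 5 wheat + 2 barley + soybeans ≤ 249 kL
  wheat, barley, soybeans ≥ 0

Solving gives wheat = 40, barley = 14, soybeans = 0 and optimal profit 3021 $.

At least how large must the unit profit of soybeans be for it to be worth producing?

Binding: land and fertilizer. Non-binding: water (21 unused).
By complementary slackness, y = 0 for the non-binding constraint.
From A_Bᵀ y = c: 5·y_land + 5·y_fertilizer = 57.5; 4·y_land + 5·y_fertilizer = 51.5.
This yields shadow prices y_land = 6, y_fertilizer = 5.5.
soybeans enters the basis when its profit ≥ yᵀa₃ = 6·5 + 5.5·5 = 57.5.

57.5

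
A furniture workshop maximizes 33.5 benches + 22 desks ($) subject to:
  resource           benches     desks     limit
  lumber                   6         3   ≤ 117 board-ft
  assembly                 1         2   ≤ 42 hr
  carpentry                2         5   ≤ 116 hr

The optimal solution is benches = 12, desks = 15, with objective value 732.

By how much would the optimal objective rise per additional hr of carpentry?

Binding: lumber and assembly. Non-binding: carpentry (17 unused).
Since carpentry is not tight, its dual is 0.
The binding rows give the dual system: 6·y_lumber + 1·y_assembly = 33.5 and 3·y_lumber + 2·y_assembly = 22.
This yields shadow prices y_lumber = 5, y_assembly = 3.5.
Shadow price of carpentry = 0.

0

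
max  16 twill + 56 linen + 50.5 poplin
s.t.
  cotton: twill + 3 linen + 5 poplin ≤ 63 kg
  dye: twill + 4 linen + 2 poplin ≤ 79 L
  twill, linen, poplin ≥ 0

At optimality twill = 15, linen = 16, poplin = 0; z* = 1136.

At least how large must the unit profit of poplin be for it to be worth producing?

Both cotton and dye are binding at x*.
From A_Bᵀ y = c: 1·y_cotton + 1·y_dye = 16; 3·y_cotton + 4·y_dye = 56.
Solving: y_cotton = 8, y_dye = 8.
poplin enters the basis when its profit ≥ yᵀa₃ = 8·5 + 8·2 = 56.

56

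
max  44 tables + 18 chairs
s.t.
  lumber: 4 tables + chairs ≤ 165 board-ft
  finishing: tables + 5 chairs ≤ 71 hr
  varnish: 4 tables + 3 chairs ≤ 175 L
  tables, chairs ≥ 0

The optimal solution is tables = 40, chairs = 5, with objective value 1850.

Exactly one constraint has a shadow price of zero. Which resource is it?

finishing

lumber: 165/165 (binding)
finishing: 65/71 (slack 6)
varnish: 175/175 (binding)
By complementary slackness, a constraint with positive slack has shadow price 0 → finishing.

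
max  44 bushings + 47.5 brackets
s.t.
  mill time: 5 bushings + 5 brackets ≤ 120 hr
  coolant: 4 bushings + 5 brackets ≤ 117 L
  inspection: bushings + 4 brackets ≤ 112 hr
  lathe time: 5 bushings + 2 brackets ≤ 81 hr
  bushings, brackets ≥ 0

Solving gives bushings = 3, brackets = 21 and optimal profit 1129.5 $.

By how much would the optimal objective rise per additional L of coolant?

At the optimum: mill time uses 120 of 120 (binding); coolant uses 117 of 117 (binding); inspection uses 87 of 112 (slack = 25); lathe time uses 57 of 81 (slack = 24).
Slack constraints have shadow price 0 (complementary slackness).
Dual feasibility on the basic columns requires 5·y_mill time + 4·y_coolant = 44, 5·y_mill time + 5·y_coolant = 47.5.
Solving: y_mill time = 6, y_coolant = 3.5.
Shadow price of coolant = 3.5.

3.5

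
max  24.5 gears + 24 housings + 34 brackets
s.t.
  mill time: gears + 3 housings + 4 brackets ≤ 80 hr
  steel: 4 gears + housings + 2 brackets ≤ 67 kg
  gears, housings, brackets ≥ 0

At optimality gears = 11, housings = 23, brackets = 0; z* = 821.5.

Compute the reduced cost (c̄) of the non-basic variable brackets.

Both mill time and steel are binding at x*.
Dual feasibility on the basic columns requires 1·y_mill time + 4·y_steel = 24.5, 3·y_mill time + 1·y_steel = 24.
Solving: y_mill time = 6.5, y_steel = 4.5.
Reduced cost of brackets: c₃ − yᵀa₃ = 34 − (6.5·4 + 4.5·2) = 34 − 35 = -1.

-1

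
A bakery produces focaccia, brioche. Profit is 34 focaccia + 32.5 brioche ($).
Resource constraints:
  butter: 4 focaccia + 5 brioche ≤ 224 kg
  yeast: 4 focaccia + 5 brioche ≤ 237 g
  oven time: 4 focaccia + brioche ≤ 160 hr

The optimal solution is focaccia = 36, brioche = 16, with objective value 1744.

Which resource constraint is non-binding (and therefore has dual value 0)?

yeast

butter: 224/224 (binding)
yeast: 224/237 (slack 13)
oven time: 160/160 (binding)
By complementary slackness, a constraint with positive slack has shadow price 0 → yeast.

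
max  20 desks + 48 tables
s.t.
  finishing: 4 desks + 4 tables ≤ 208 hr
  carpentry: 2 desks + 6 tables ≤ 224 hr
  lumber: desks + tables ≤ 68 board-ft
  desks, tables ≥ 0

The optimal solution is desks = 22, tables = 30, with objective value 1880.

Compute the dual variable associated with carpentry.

Binding: finishing and carpentry. Non-binding: lumber (16 unused).
Since lumber is not tight, its dual is 0.
Dual feasibility on the basic columns requires 4·y_finishing + 2·y_carpentry = 20, 4·y_finishing + 6·y_carpentry = 48.
This yields shadow prices y_finishing = 1.5, y_carpentry = 7.
Shadow price of carpentry = 7.

7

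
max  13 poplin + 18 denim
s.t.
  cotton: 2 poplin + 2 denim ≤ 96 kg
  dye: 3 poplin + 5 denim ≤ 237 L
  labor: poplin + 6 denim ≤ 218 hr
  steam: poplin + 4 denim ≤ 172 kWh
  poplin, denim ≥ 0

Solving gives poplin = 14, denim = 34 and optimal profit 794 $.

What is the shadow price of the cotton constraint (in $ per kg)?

6

Check each constraint at x*: cotton 96/96 (tight); dye 212/237 (slack 25); labor 218/218 (tight); steam 150/172 (slack 22).
Since dye, steam are not tight, their duals are 0.
Dual feasibility on the basic columns requires 2·y_cotton + 1·y_labor = 13, 2·y_cotton + 6·y_labor = 18.
This yields shadow prices y_cotton = 6, y_labor = 1.
Shadow price of cotton = 6.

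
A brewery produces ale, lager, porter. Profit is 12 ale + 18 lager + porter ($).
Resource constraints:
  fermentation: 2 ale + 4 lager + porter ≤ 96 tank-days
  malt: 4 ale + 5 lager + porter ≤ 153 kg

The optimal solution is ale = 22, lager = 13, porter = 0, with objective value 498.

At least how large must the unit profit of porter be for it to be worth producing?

Check each constraint at x*: fermentation 96/96 (tight); malt 153/153 (tight).
Dual feasibility on the basic columns requires 2·y_fermentation + 4·y_malt = 12, 4·y_fermentation + 5·y_malt = 18.
Solving: y_fermentation = 2, y_malt = 2.
porter enters the basis when its profit ≥ yᵀa₃ = 2·1 + 2·1 = 4.

4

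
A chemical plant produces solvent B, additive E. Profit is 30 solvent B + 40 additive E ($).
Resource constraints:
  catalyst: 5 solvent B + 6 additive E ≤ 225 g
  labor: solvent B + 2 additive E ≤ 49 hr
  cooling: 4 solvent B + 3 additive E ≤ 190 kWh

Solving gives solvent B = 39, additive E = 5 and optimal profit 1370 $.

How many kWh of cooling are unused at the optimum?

cooling used = 4·39 + 3·5 = 171; slack = 190 − 171 = 19.

19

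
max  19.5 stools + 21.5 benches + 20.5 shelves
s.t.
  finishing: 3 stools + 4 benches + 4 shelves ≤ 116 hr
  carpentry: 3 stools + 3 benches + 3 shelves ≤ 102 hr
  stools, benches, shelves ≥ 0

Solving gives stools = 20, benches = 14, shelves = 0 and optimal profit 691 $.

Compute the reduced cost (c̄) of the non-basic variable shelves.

At the optimum: finishing uses 116 of 116 (binding); carpentry uses 102 of 102 (binding).
The binding rows give the dual system: 3·y_finishing + 3·y_carpentry = 19.5 and 4·y_finishing + 3·y_carpentry = 21.5.
This yields shadow prices y_finishing = 2, y_carpentry = 4.5.
Reduced cost of shelves: c₃ − yᵀa₃ = 20.5 − (2·4 + 4.5·3) = 20.5 − 21.5 = -1.

-1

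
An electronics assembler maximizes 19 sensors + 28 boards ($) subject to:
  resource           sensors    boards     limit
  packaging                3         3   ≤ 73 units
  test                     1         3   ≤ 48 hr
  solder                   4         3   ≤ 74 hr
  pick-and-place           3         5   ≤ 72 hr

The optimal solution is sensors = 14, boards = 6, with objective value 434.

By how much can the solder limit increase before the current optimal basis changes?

22

Binding constraints: solder, pick-and-place. The basis is B = [[4,3],[3,5]] with det 11.
Per unit increase in solder, x* moves by d = (0.4545, -0.2727).
The basis stays optimal until boards reaches 0; allowable increase = 22 hr.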